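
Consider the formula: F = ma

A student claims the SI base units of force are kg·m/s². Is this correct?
Units of each symbol in F = ma:
  m (mass): kg
  a (acceleration): m/s²

Multiplying the contributions: [kg] · [m/s²]
Adding exponents of each base unit: kg: 1, m: 1, s: -2
SI base units of force: kg·m/s²

The claimed units kg·m/s² match the derived units, so the claim is correct.

Answer: Yes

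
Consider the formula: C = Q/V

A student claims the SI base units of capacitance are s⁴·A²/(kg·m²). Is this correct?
Units of each symbol in C = Q/V:
  Q (charge, in coulombs): s·A
  V (voltage, in volts): kg·m²/(s³·A)  → in the denominator, contributes s³·A/(kg·m²)

Multiplying the contributions: [s·A] · [s³·A/(kg·m²)]
Adding exponents of each base unit: kg: -1, m: -2, s: 4, A: 2
SI base units of capacitance: s⁴·A²/(kg·m²)

The claimed units s⁴·A²/(kg·m²) match the derived units, so the claim is correct.

Answer: Yes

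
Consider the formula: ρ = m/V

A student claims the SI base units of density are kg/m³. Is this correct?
Units of each symbol in ρ = m/V:
  m (mass): kg
  V (volume): m³  → in the denominator, contributes 1/m³

Multiplying the contributions: [kg] · [1/m³]
Adding exponents of each base unit: kg: 1, m: -3
SI base units of density: kg/m³

The claimed units kg/m³ match the derived units, so the claim is correct.

Answer: Yes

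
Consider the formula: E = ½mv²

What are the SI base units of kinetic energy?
Units of each symbol in E = ½mv²:
  m (mass): kg
  v (speed): m/s  → to the power 2, contributes m²/s²
  The factor ½ is dimensionless.

Multiplying the contributions: [kg] · [m²/s²]
Adding exponents of each base unit: kg: 1, m: 2, s: -2
SI base units of kinetic energy: kg·m²/s²

Answer: kg·m²/s²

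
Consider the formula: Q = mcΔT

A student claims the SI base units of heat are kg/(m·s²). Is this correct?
Units of each symbol in Q = mcΔT:
  m (mass): kg
  c (specific heat capacity, in J/(kg·K)): m²/(s²·K)
  ΔT (temperature change): K

Multiplying the contributions: [kg] · [m²/(s²·K)] · [K]
Adding exponents of each base unit: kg: 1, m: 2, s: -2
SI base units of heat: kg·m²/s²

The claimed units kg/(m·s²) (exponents kg: 1, m: -1, s: -2) do not match the derived units kg·m²/s² (exponents kg: 1, m: 2, s: -2), so the claim is incorrect.

Answer: No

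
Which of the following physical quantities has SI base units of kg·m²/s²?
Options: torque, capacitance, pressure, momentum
Checking the SI base units of each option:
  torque (τ = Fr): kg·m²/s²  ✓ matches
  capacitance (C = Q/V): s⁴·A²/(kg·m²)  ✗
  pressure (P = F/A): kg/(m·s²)  ✗
  momentum (p = mv): kg·m/s  ✗

Only torque has units kg·m²/s².

Answer: torque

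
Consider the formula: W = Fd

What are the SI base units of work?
Units of each symbol in W = Fd:
  F (force): kg·m/s²
  d (displacement): m

Multiplying the contributions: [kg·m/s²] · [m]
Adding exponents of each base unit: kg: 1, m: 2, s: -2
SI base units of work: kg·m²/s²

Answer: kg·m²/s²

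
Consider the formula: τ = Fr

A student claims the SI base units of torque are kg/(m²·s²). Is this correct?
Units of each symbol in τ = Fr:
  F (force): kg·m/s²
  r (lever arm): m

Multiplying the contributions: [kg·m/s²] · [m]
Adding exponents of each base unit: kg: 1, m: 2, s: -2
SI base units of torque: kg·m²/s²

The claimed units kg/(m²·s²) (exponents kg: 1, m: -2, s: -2) do not match the derived units kg·m²/s² (exponents kg: 1, m: 2, s: -2), so the claim is incorrect.

Answer: No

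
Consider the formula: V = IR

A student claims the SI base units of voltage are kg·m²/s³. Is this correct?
Units of each symbol in V = IR:
  I (current): A
  R (resistance, in ohms): kg·m²/(s³·A²)

Multiplying the contributions: [A] · [kg·m²/(s³·A²)]
Adding exponents of each base unit: kg: 1, m: 2, s: -3, A: -1
SI base units of voltage: kg·m²/(s³·A)

The claimed units kg·m²/s³ (exponents kg: 1, m: 2, s: -3) do not match the derived units kg·m²/(s³·A) (exponents kg: 1, m: 2, s: -3, A: -1), so the claim is incorrect.

Answer: No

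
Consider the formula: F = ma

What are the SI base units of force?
Units of each symbol in F = ma:
  m (mass): kg
  a (acceleration): m/s²

Multiplying the contributions: [kg] · [m/s²]
Adding exponents of each base unit: kg: 1, m: 1, s: -2
SI base units of force: kg·m/s²

Answer: kg·m/s²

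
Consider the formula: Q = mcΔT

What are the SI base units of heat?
Units of each symbol in Q = mcΔT:
  m (mass): kg
  c (specific heat capacity, in J/(kg·K)): m²/(s²·K)
  ΔT (temperature change): K

Multiplying the contributions: [kg] · [m²/(s²·K)] · [K]
Adding exponents of each base unit: kg: 1, m: 2, s: -2
SI base units of heat: kg·m²/s²

Answer: kg·m²/s²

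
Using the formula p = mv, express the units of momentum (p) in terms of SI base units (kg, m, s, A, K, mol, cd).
Units of each symbol in p = mv:
  m (mass): kg
  v (velocity): m/s

Multiplying the contributions: [kg] · [m/s]
Adding exponents of each base unit: kg: 1, m: 1, s: -1
SI base units of momentum: kg·m/s

Answer: kg·m/s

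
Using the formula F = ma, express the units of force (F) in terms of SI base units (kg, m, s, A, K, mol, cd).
Units of each symbol in F = ma:
  m (mass): kg
  a (acceleration): m/s²

Multiplying the contributions: [kg] · [m/s²]
Adding exponents of each base unit: kg: 1, m: 1, s: -2
SI base units of force: kg·m/s²

Answer: kg·m/s²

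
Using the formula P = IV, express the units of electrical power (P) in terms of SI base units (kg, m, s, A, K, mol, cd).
Units of each symbol in P = IV:
  I (current): A
  V (voltage, in volts): kg·m²/(s³·A)

Multiplying the contributions: [A] · [kg·m²/(s³·A)]
Adding exponents of each base unit: kg: 1, m: 2, s: -3
SI base units of electrical power: kg·m²/s³

Answer: kg·m²/s³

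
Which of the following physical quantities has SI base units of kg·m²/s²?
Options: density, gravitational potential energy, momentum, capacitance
Checking the SI base units of each option:
  density (ρ = m/V): kg/m³  ✗
  gravitational potential energy (U = -GMm/r): kg·m²/s²  ✓ matches
  momentum (p = mv): kg·m/s  ✗
  capacitance (C = Q/V): s⁴·A²/(kg·m²)  ✗

Only gravitational potential energy has units kg·m²/s².

Answer: gravitational potential energy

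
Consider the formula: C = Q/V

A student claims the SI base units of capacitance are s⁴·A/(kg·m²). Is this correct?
Units of each symbol in C = Q/V:
  Q (charge, in coulombs): s·A
  V (voltage, in volts): kg·m²/(s³·A)  → in the denominator, contributes s³·A/(kg·m²)

Multiplying the contributions: [s·A] · [s³·A/(kg·m²)]
Adding exponents of each base unit: kg: -1, m: -2, s: 4, A: 2
SI base units of capacitance: s⁴·A²/(kg·m²)

The claimed units s⁴·A/(kg·m²) (exponents kg: -1, m: -2, s: 4, A: 1) do not match the derived units s⁴·A²/(kg·m²) (exponents kg: -1, m: -2, s: 4, A: 2), so the claim is incorrect.

Answer: No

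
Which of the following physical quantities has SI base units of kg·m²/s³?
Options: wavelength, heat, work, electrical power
Checking the SI base units of each option:
  wavelength (λ = v/f): m  ✗
  heat (Q = mcΔT): kg·m²/s²  ✗
  work (W = Fd): kg·m²/s²  ✗
  electrical power (P = IV): kg·m²/s³  ✓ matches

Only electrical power has units kg·m²/s³.

Answer: electrical power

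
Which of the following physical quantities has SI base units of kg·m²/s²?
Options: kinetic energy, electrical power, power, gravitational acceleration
Checking the SI base units of each option:
  kinetic energy (E = ½mv²): kg·m²/s²  ✓ matches
  electrical power (P = IV): kg·m²/s³  ✗
  power (P = W/t): kg·m²/s³  ✗
  gravitational acceleration (g = GM/r²): m/s²  ✗

Only kinetic energy has units kg·m²/s².

Answer: kinetic energy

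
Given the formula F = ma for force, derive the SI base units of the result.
Units of each symbol in F = ma:
  m (mass): kg
  a (acceleration): m/s²

Multiplying the contributions: [kg] · [m/s²]
Adding exponents of each base unit: kg: 1, m: 1, s: -2
SI base units of force: kg·m/s²

Answer: kg·m/s²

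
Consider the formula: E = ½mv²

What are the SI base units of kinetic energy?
Units of each symbol in E = ½mv²:
  m (mass): kg
  v (speed): m/s  → to the power 2, contributes m²/s²
  The factor ½ is dimensionless.

Multiplying the contributions: [kg] · [m²/s²]
Adding exponents of each base unit: kg: 1, m: 2, s: -2
SI base units of kinetic energy: kg·m²/s²

Answer: kg·m²/s²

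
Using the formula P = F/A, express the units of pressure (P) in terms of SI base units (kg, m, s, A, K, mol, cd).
Units of each symbol in P = F/A:
  F (force): kg·m/s²
  A (area): m²  → in the denominator, contributes 1/m²

Multiplying the contributions: [kg·m/s²] · [1/m²]
Adding exponents of each base unit: kg: 1, m: -1, s: -2
SI base units of pressure: kg/(m·s²)

Answer: kg/(m·s²)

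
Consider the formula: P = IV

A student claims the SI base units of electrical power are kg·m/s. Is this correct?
Units of each symbol in P = IV:
  I (current): A
  V (voltage, in volts): kg·m²/(s³·A)

Multiplying the contributions: [A] · [kg·m²/(s³·A)]
Adding exponents of each base unit: kg: 1, m: 2, s: -3
SI base units of electrical power: kg·m²/s³

The claimed units kg·m/s (exponents kg: 1, m: 1, s: -1) do not match the derived units kg·m²/s³ (exponents kg: 1, m: 2, s: -3), so the claim is incorrect.

Answer: No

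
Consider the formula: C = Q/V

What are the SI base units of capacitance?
Units of each symbol in C = Q/V:
  Q (charge, in coulombs): s·A
  V (voltage, in volts): kg·m²/(s³·A)  → in the denominator, contributes s³·A/(kg·m²)

Multiplying the contributions: [s·A] · [s³·A/(kg·m²)]
Adding exponents of each base unit: kg: -1, m: -2, s: 4, A: 2
SI base units of capacitance: s⁴·A²/(kg·m²)

Answer: s⁴·A²/(kg·m²)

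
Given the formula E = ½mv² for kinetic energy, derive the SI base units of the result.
Units of each symbol in E = ½mv²:
  m (mass): kg
  v (speed): m/s  → to the power 2, contributes m²/s²
  The factor ½ is dimensionless.

Multiplying the contributions: [kg] · [m²/s²]
Adding exponents of each base unit: kg: 1, m: 2, s: -2
SI base units of kinetic energy: kg·m²/s²

Answer: kg·m²/s²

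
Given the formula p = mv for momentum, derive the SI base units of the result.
Units of each symbol in p = mv:
  m (mass): kg
  v (velocity): m/s

Multiplying the contributions: [kg] · [m/s]
Adding exponents of each base unit: kg: 1, m: 1, s: -1
SI base units of momentum: kg·m/s

Answer: kg·m/s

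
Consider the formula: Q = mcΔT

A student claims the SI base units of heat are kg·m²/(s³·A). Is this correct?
Units of each symbol in Q = mcΔT:
  m (mass): kg
  c (specific heat capacity, in J/(kg·K)): m²/(s²·K)
  ΔT (temperature change): K

Multiplying the contributions: [kg] · [m²/(s²·K)] · [K]
Adding exponents of each base unit: kg: 1, m: 2, s: -2
SI base units of heat: kg·m²/s²

The claimed units kg·m²/(s³·A) (exponents kg: 1, m: 2, s: -3, A: -1) do not match the derived units kg·m²/s² (exponents kg: 1, m: 2, s: -2), so the claim is incorrect.

Answer: No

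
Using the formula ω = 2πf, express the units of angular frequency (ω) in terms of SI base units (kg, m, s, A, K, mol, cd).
Units of each symbol in ω = 2πf:
  f (frequency): 1/s
  The factor 2π is dimensionless.

Multiplying the contributions: [1/s]
Adding exponents of each base unit: s: -1
SI base units of angular frequency: 1/s

Answer: 1/s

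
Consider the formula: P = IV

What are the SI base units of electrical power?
Units of each symbol in P = IV:
  I (current): A
  V (voltage, in volts): kg·m²/(s³·A)

Multiplying the contributions: [A] · [kg·m²/(s³·A)]
Adding exponents of each base unit: kg: 1, m: 2, s: -3
SI base units of electrical power: kg·m²/s³

Answer: kg·m²/s³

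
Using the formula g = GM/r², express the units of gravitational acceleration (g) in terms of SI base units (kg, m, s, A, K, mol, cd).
Units of each symbol in g = GM/r²:
  G (gravitational constant): m³/(kg·s²)
  M (mass): kg
  r (distance): m  → to the power 2 in the denominator, contributes 1/m²

Multiplying the contributions: [m³/(kg·s²)] · [kg] · [1/m²]
Adding exponents of each base unit: m: 1, s: -2
SI base units of gravitational acceleration: m/s²

Answer: m/s²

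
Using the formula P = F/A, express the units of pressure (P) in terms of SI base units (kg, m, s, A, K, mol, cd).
Units of each symbol in P = F/A:
  F (force): kg·m/s²
  A (area): m²  → in the denominator, contributes 1/m²

Multiplying the contributions: [kg·m/s²] · [1/m²]
Adding exponents of each base unit: kg: 1, m: -1, s: -2
SI base units of pressure: kg/(m·s²)

Answer: kg/(m·s²)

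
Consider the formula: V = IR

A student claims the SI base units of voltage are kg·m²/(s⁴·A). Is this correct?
Units of each symbol in V = IR:
  I (current): A
  R (resistance, in ohms): kg·m²/(s³·A²)

Multiplying the contributions: [A] · [kg·m²/(s³·A²)]
Adding exponents of each base unit: kg: 1, m: 2, s: -3, A: -1
SI base units of voltage: kg·m²/(s³·A)

The claimed units kg·m²/(s⁴·A) (exponents kg: 1, m: 2, s: -4, A: -1) do not match the derived units kg·m²/(s³·A) (exponents kg: 1, m: 2, s: -3, A: -1), so the claim is incorrect.

Answer: No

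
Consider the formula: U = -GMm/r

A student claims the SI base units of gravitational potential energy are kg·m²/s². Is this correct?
Units of each symbol in U = -GMm/r:
  G (gravitational constant): m³/(kg·s²)
  M (mass): kg
  m (mass): kg
  r (distance): m  → in the denominator, contributes 1/m
  The minus sign does not affect the units.

Multiplying the contributions: [m³/(kg·s²)] · [kg] · [kg] · [1/m]
Adding exponents of each base unit: kg: 1, m: 2, s: -2
SI base units of gravitational potential energy: kg·m²/s²

The claimed units kg·m²/s² match the derived units, so the claim is correct.

Answer: Yes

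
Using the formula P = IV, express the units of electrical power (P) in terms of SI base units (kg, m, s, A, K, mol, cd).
Units of each symbol in P = IV:
  I (current): A
  V (voltage, in volts): kg·m²/(s³·A)

Multiplying the contributions: [A] · [kg·m²/(s³·A)]
Adding exponents of each base unit: kg: 1, m: 2, s: -3
SI base units of electrical power: kg·m²/s³

Answer: kg·m²/s³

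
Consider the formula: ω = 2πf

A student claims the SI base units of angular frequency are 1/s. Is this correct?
Units of each symbol in ω = 2πf:
  f (frequency): 1/s
  The factor 2π is dimensionless.

Multiplying the contributions: [1/s]
Adding exponents of each base unit: s: -1
SI base units of angular frequency: 1/s

The claimed units 1/s match the derived units, so the claim is correct.

Answer: Yes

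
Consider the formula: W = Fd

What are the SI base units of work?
Units of each symbol in W = Fd:
  F (force): kg·m/s²
  d (displacement): m

Multiplying the contributions: [kg·m/s²] · [m]
Adding exponents of each base unit: kg: 1, m: 2, s: -2
SI base units of work: kg·m²/s²

Answer: kg·m²/s²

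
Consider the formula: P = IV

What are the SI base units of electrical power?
Units of each symbol in P = IV:
  I (current): A
  V (voltage, in volts): kg·m²/(s³·A)

Multiplying the contributions: [A] · [kg·m²/(s³·A)]
Adding exponents of each base unit: kg: 1, m: 2, s: -3
SI base units of electrical power: kg·m²/s³

Answer: kg·m²/s³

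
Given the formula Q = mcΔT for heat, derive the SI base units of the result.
Units of each symbol in Q = mcΔT:
  m (mass): kg
  c (specific heat capacity, in J/(kg·K)): m²/(s²·K)
  ΔT (temperature change): K

Multiplying the contributions: [kg] · [m²/(s²·K)] · [K]
Adding exponents of each base unit: kg: 1, m: 2, s: -2
SI base units of heat: kg·m²/s²

Answer: kg·m²/s²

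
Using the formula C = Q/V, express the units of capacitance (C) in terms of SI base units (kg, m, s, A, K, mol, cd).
Units of each symbol in C = Q/V:
  Q (charge, in coulombs): s·A
  V (voltage, in volts): kg·m²/(s³·A)  → in the denominator, contributes s³·A/(kg·m²)

Multiplying the contributions: [s·A] · [s³·A/(kg·m²)]
Adding exponents of each base unit: kg: -1, m: -2, s: 4, A: 2
SI base units of capacitance: s⁴·A²/(kg·m²)

Answer: s⁴·A²/(kg·m²)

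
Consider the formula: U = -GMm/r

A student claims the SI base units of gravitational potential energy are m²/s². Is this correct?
Units of each symbol in U = -GMm/r:
  G (gravitational constant): m³/(kg·s²)
  M (mass): kg
  m (mass): kg
  r (distance): m  → in the denominator, contributes 1/m
  The minus sign does not affect the units.

Multiplying the contributions: [m³/(kg·s²)] · [kg] · [kg] · [1/m]
Adding exponents of each base unit: kg: 1, m: 2, s: -2
SI base units of gravitational potential energy: kg·m²/s²

The claimed units m²/s² (exponents m: 2, s: -2) do not match the derived units kg·m²/s² (exponents kg: 1, m: 2, s: -2), so the claim is incorrect.

Answer: No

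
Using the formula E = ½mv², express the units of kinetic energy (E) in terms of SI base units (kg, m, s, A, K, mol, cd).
Units of each symbol in E = ½mv²:
  m (mass): kg
  v (speed): m/s  → to the power 2, contributes m²/s²
  The factor ½ is dimensionless.

Multiplying the contributions: [kg] · [m²/s²]
Adding exponents of each base unit: kg: 1, m: 2, s: -2
SI base units of kinetic energy: kg·m²/s²

Answer: kg·m²/s²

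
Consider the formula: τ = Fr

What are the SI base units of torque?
Units of each symbol in τ = Fr:
  F (force): kg·m/s²
  r (lever arm): m

Multiplying the contributions: [kg·m/s²] · [m]
Adding exponents of each base unit: kg: 1, m: 2, s: -2
SI base units of torque: kg·m²/s²

Answer: kg·m²/s²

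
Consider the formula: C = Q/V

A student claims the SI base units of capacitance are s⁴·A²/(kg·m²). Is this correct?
Units of each symbol in C = Q/V:
  Q (charge, in coulombs): s·A
  V (voltage, in volts): kg·m²/(s³·A)  → in the denominator, contributes s³·A/(kg·m²)

Multiplying the contributions: [s·A] · [s³·A/(kg·m²)]
Adding exponents of each base unit: kg: -1, m: -2, s: 4, A: 2
SI base units of capacitance: s⁴·A²/(kg·m²)

The claimed units s⁴·A²/(kg·m²) match the derived units, so the claim is correct.

Answer: Yes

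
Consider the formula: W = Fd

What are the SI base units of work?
Units of each symbol in W = Fd:
  F (force): kg·m/s²
  d (displacement): m

Multiplying the contributions: [kg·m/s²] · [m]
Adding exponents of each base unit: kg: 1, m: 2, s: -2
SI base units of work: kg·m²/s²

Answer: kg·m²/s²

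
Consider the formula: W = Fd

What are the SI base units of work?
Units of each symbol in W = Fd:
  F (force): kg·m/s²
  d (displacement): m

Multiplying the contributions: [kg·m/s²] · [m]
Adding exponents of each base unit: kg: 1, m: 2, s: -2
SI base units of work: kg·m²/s²

Answer: kg·m²/s²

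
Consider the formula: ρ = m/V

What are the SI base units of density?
Units of each symbol in ρ = m/V:
  m (mass): kg
  V (volume): m³  → in the denominator, contributes 1/m³

Multiplying the contributions: [kg] · [1/m³]
Adding exponents of each base unit: kg: 1, m: -3
SI base units of density: kg/m³

Answer: kg/m³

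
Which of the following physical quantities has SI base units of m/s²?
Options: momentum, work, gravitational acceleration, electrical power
Checking the SI base units of each option:
  momentum (p = mv): kg·m/s  ✗
  work (W = Fd): kg·m²/s²  ✗
  gravitational acceleration (g = GM/r²): m/s²  ✓ matches
  electrical power (P = IV): kg·m²/s³  ✗

Only gravitational acceleration has units m/s².

Answer: gravitational acceleration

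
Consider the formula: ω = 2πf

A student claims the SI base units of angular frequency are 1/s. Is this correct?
Units of each symbol in ω = 2πf:
  f (frequency): 1/s
  The factor 2π is dimensionless.

Multiplying the contributions: [1/s]
Adding exponents of each base unit: s: -1
SI base units of angular frequency: 1/s

The claimed units 1/s match the derived units, so the claim is correct.

Answer: Yes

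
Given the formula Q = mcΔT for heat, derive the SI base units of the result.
Units of each symbol in Q = mcΔT:
  m (mass): kg
  c (specific heat capacity, in J/(kg·K)): m²/(s²·K)
  ΔT (temperature change): K

Multiplying the contributions: [kg] · [m²/(s²·K)] · [K]
Adding exponents of each base unit: kg: 1, m: 2, s: -2
SI base units of heat: kg·m²/s²

Answer: kg·m²/s²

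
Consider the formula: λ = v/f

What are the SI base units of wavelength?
Units of each symbol in λ = v/f:
  v (wave speed): m/s
  f (frequency): 1/s  → in the denominator, contributes s

Multiplying the contributions: [m/s] · [s]
Adding exponents of each base unit: m: 1
SI base units of wavelength: m

Answer: m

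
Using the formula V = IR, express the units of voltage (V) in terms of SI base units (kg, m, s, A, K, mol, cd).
Units of each symbol in V = IR:
  I (current): A
  R (resistance, in ohms): kg·m²/(s³·A²)

Multiplying the contributions: [A] · [kg·m²/(s³·A²)]
Adding exponents of each base unit: kg: 1, m: 2, s: -3, A: -1
SI base units of voltage: kg·m²/(s³·A)

Answer: kg·m²/(s³·A)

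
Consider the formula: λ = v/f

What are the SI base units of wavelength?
Units of each symbol in λ = v/f:
  v (wave speed): m/s
  f (frequency): 1/s  → in the denominator, contributes s

Multiplying the contributions: [m/s] · [s]
Adding exponents of each base unit: m: 1
SI base units of wavelength: m

Answer: m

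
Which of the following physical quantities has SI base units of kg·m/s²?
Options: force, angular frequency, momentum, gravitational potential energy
Checking the SI base units of each option:
  force (F = ma): kg·m/s²  ✓ matches
  angular frequency (ω = 2πf): 1/s  ✗
  momentum (p = mv): kg·m/s  ✗
  gravitational potential energy (U = -GMm/r): kg·m²/s²  ✗

Only force has units kg·m/s².

Answer: force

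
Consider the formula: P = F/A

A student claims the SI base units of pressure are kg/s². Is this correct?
Units of each symbol in P = F/A:
  F (force): kg·m/s²
  A (area): m²  → in the denominator, contributes 1/m²

Multiplying the contributions: [kg·m/s²] · [1/m²]
Adding exponents of each base unit: kg: 1, m: -1, s: -2
SI base units of pressure: kg/(m·s²)

The claimed units kg/s² (exponents kg: 1, s: -2) do not match the derived units kg/(m·s²) (exponents kg: 1, m: -1, s: -2), so the claim is incorrect.

Answer: No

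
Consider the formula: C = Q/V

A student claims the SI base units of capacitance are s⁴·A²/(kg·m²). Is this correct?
Units of each symbol in C = Q/V:
  Q (charge, in coulombs): s·A
  V (voltage, in volts): kg·m²/(s³·A)  → in the denominator, contributes s³·A/(kg·m²)

Multiplying the contributions: [s·A] · [s³·A/(kg·m²)]
Adding exponents of each base unit: kg: -1, m: -2, s: 4, A: 2
SI base units of capacitance: s⁴·A²/(kg·m²)

The claimed units s⁴·A²/(kg·m²) match the derived units, so the claim is correct.

Answer: Yes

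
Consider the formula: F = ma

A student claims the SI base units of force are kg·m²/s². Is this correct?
Units of each symbol in F = ma:
  m (mass): kg
  a (acceleration): m/s²

Multiplying the contributions: [kg] · [m/s²]
Adding exponents of each base unit: kg: 1, m: 1, s: -2
SI base units of force: kg·m/s²

The claimed units kg·m²/s² (exponents kg: 1, m: 2, s: -2) do not match the derived units kg·m/s² (exponents kg: 1, m: 1, s: -2), so the claim is incorrect.

Answer: No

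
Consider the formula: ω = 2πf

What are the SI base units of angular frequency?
Units of each symbol in ω = 2πf:
  f (frequency): 1/s
  The factor 2π is dimensionless.

Multiplying the contributions: [1/s]
Adding exponents of each base unit: s: -1
SI base units of angular frequency: 1/s

Answer: 1/s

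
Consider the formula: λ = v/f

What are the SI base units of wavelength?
Units of each symbol in λ = v/f:
  v (wave speed): m/s
  f (frequency): 1/s  → in the denominator, contributes s

Multiplying the contributions: [m/s] · [s]
Adding exponents of each base unit: m: 1
SI base units of wavelength: m

Answer: m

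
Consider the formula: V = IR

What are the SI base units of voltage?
Units of each symbol in V = IR:
  I (current): A
  R (resistance, in ohms): kg·m²/(s³·A²)

Multiplying the contributions: [A] · [kg·m²/(s³·A²)]
Adding exponents of each base unit: kg: 1, m: 2, s: -3, A: -1
SI base units of voltage: kg·m²/(s³·A)

Answer: kg·m²/(s³·A)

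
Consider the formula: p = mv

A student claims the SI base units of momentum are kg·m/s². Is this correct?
Units of each symbol in p = mv:
  m (mass): kg
  v (velocity): m/s

Multiplying the contributions: [kg] · [m/s]
Adding exponents of each base unit: kg: 1, m: 1, s: -1
SI base units of momentum: kg·m/s

The claimed units kg·m/s² (exponents kg: 1, m: 1, s: -2) do not match the derived units kg·m/s (exponents kg: 1, m: 1, s: -1), so the claim is incorrect.

Answer: No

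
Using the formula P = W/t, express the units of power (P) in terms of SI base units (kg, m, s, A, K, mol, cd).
Units of each symbol in P = W/t:
  W (work): kg·m²/s²
  t (time): s  → in the denominator, contributes 1/s

Multiplying the contributions: [kg·m²/s²] · [1/s]
Adding exponents of each base unit: kg: 1, m: 2, s: -3
SI base units of power: kg·m²/s³

Answer: kg·m²/s³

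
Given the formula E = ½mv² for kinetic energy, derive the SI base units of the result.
Units of each symbol in E = ½mv²:
  m (mass): kg
  v (speed): m/s  → to the power 2, contributes m²/s²
  The factor ½ is dimensionless.

Multiplying the contributions: [kg] · [m²/s²]
Adding exponents of each base unit: kg: 1, m: 2, s: -2
SI base units of kinetic energy: kg·m²/s²

Answer: kg·m²/s²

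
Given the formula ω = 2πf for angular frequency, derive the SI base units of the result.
Units of each symbol in ω = 2πf:
  f (frequency): 1/s
  The factor 2π is dimensionless.

Multiplying the contributions: [1/s]
Adding exponents of each base unit: s: -1
SI base units of angular frequency: 1/s

Answer: 1/s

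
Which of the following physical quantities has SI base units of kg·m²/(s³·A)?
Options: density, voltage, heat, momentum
Checking the SI base units of each option:
  density (ρ = m/V): kg/m³  ✗
  voltage (V = IR): kg·m²/(s³·A)  ✓ matches
  heat (Q = mcΔT): kg·m²/s²  ✗
  momentum (p = mv): kg·m/s  ✗

Only voltage has units kg·m²/(s³·A).

Answer: voltage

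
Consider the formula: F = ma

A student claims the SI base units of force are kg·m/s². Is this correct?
Units of each symbol in F = ma:
  m (mass): kg
  a (acceleration): m/s²

Multiplying the contributions: [kg] · [m/s²]
Adding exponents of each base unit: kg: 1, m: 1, s: -2
SI base units of force: kg·m/s²

The claimed units kg·m/s² match the derived units, so the claim is correct.

Answer: Yes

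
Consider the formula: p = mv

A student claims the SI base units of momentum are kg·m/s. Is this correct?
Units of each symbol in p = mv:
  m (mass): kg
  v (velocity): m/s

Multiplying the contributions: [kg] · [m/s]
Adding exponents of each base unit: kg: 1, m: 1, s: -1
SI base units of momentum: kg·m/s

The claimed units kg·m/s match the derived units, so the claim is correct.

Answer: Yes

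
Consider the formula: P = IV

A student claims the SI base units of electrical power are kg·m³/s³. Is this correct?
Units of each symbol in P = IV:
  I (current): A
  V (voltage, in volts): kg·m²/(s³·A)

Multiplying the contributions: [A] · [kg·m²/(s³·A)]
Adding exponents of each base unit: kg: 1, m: 2, s: -3
SI base units of electrical power: kg·m²/s³

The claimed units kg·m³/s³ (exponents kg: 1, m: 3, s: -3) do not match the derived units kg·m²/s³ (exponents kg: 1, m: 2, s: -3), so the claim is incorrect.

Answer: No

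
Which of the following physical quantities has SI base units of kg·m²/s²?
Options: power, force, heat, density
Checking the SI base units of each option:
  power (P = W/t): kg·m²/s³  ✗
  force (F = ma): kg·m/s²  ✗
  heat (Q = mcΔT): kg·m²/s²  ✓ matches
  density (ρ = m/V): kg/m³  ✗

Only heat has units kg·m²/s².

Answer: heat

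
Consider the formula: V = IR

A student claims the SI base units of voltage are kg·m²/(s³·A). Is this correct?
Units of each symbol in V = IR:
  I (current): A
  R (resistance, in ohms): kg·m²/(s³·A²)

Multiplying the contributions: [A] · [kg·m²/(s³·A²)]
Adding exponents of each base unit: kg: 1, m: 2, s: -3, A: -1
SI base units of voltage: kg·m²/(s³·A)

The claimed units kg·m²/(s³·A) match the derived units, so the claim is correct.

Answer: Yes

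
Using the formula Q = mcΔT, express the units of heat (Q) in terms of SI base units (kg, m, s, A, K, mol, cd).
Units of each symbol in Q = mcΔT:
  m (mass): kg
  c (specific heat capacity, in J/(kg·K)): m²/(s²·K)
  ΔT (temperature change): K

Multiplying the contributions: [kg] · [m²/(s²·K)] · [K]
Adding exponents of each base unit: kg: 1, m: 2, s: -2
SI base units of heat: kg·m²/s²

Answer: kg·m²/s²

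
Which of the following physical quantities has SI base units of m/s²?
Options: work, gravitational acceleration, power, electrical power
Checking the SI base units of each option:
  work (W = Fd): kg·m²/s²  ✗
  gravitational acceleration (g = GM/r²): m/s²  ✓ matches
  power (P = W/t): kg·m²/s³  ✗
  electrical power (P = IV): kg·m²/s³  ✗

Only gravitational acceleration has units m/s².

Answer: gravitational acceleration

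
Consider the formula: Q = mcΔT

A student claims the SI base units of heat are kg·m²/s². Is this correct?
Units of each symbol in Q = mcΔT:
  m (mass): kg
  c (specific heat capacity, in J/(kg·K)): m²/(s²·K)
  ΔT (temperature change): K

Multiplying the contributions: [kg] · [m²/(s²·K)] · [K]
Adding exponents of each base unit: kg: 1, m: 2, s: -2
SI base units of heat: kg·m²/s²

The claimed units kg·m²/s² match the derived units, so the claim is correct.

Answer: Yes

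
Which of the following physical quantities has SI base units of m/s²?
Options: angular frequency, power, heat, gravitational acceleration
Checking the SI base units of each option:
  angular frequency (ω = 2πf): 1/s  ✗
  power (P = W/t): kg·m²/s³  ✗
  heat (Q = mcΔT): kg·m²/s²  ✗
  gravitational acceleration (g = GM/r²): m/s²  ✓ matches

Only gravitational acceleration has units m/s².

Answer: gravitational acceleration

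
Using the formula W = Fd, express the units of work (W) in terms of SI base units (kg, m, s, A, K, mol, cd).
Units of each symbol in W = Fd:
  F (force): kg·m/s²
  d (displacement): m

Multiplying the contributions: [kg·m/s²] · [m]
Adding exponents of each base unit: kg: 1, m: 2, s: -2
SI base units of work: kg·m²/s²

Answer: kg·m²/s²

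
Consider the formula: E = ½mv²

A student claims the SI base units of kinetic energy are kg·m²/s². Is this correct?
Units of each symbol in E = ½mv²:
  m (mass): kg
  v (speed): m/s  → to the power 2, contributes m²/s²
  The factor ½ is dimensionless.

Multiplying the contributions: [kg] · [m²/s²]
Adding exponents of each base unit: kg: 1, m: 2, s: -2
SI base units of kinetic energy: kg·m²/s²

The claimed units kg·m²/s² match the derived units, so the claim is correct.

Answer: Yes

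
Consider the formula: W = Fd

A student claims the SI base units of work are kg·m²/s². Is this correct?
Units of each symbol in W = Fd:
  F (force): kg·m/s²
  d (displacement): m

Multiplying the contributions: [kg·m/s²] · [m]
Adding exponents of each base unit: kg: 1, m: 2, s: -2
SI base units of work: kg·m²/s²

The claimed units kg·m²/s² match the derived units, so the claim is correct.

Answer: Yes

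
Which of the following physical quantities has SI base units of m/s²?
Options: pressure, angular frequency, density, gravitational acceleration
Checking the SI base units of each option:
  pressure (P = F/A): kg/(m·s²)  ✗
  angular frequency (ω = 2πf): 1/s  ✗
  density (ρ = m/V): kg/m³  ✗
  gravitational acceleration (g = GM/r²): m/s²  ✓ matches

Only gravitational acceleration has units m/s².

Answer: gravitational acceleration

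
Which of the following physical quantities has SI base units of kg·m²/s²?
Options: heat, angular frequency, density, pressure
Checking the SI base units of each option:
  heat (Q = mcΔT): kg·m²/s²  ✓ matches
  angular frequency (ω = 2πf): 1/s  ✗
  density (ρ = m/V): kg/m³  ✗
  pressure (P = F/A): kg/(m·s²)  ✗

Only heat has units kg·m²/s².

Answer: heat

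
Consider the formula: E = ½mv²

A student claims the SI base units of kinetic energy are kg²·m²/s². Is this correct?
Units of each symbol in E = ½mv²:
  m (mass): kg
  v (speed): m/s  → to the power 2, contributes m²/s²
  The factor ½ is dimensionless.

Multiplying the contributions: [kg] · [m²/s²]
Adding exponents of each base unit: kg: 1, m: 2, s: -2
SI base units of kinetic energy: kg·m²/s²

The claimed units kg²·m²/s² (exponents kg: 2, m: 2, s: -2) do not match the derived units kg·m²/s² (exponents kg: 1, m: 2, s: -2), so the claim is incorrect.

Answer: No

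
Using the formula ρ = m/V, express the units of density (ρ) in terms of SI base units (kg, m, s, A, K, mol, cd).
Units of each symbol in ρ = m/V:
  m (mass): kg
  V (volume): m³  → in the denominator, contributes 1/m³

Multiplying the contributions: [kg] · [1/m³]
Adding exponents of each base unit: kg: 1, m: -3
SI base units of density: kg/m³

Answer: kg/m³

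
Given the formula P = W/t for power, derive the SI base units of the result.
Units of each symbol in P = W/t:
  W (work): kg·m²/s²
  t (time): s  → in the denominator, contributes 1/s

Multiplying the contributions: [kg·m²/s²] · [1/s]
Adding exponents of each base unit: kg: 1, m: 2, s: -3
SI base units of power: kg·m²/s³

Answer: kg·m²/s³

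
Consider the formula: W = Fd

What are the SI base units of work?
Units of each symbol in W = Fd:
  F (force): kg·m/s²
  d (displacement): m

Multiplying the contributions: [kg·m/s²] · [m]
Adding exponents of each base unit: kg: 1, m: 2, s: -2
SI base units of work: kg·m²/s²

Answer: kg·m²/s²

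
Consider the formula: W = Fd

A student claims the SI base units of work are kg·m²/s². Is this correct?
Units of each symbol in W = Fd:
  F (force): kg·m/s²
  d (displacement): m

Multiplying the contributions: [kg·m/s²] · [m]
Adding exponents of each base unit: kg: 1, m: 2, s: -2
SI base units of work: kg·m²/s²

The claimed units kg·m²/s² match the derived units, so the claim is correct.

Answer: Yes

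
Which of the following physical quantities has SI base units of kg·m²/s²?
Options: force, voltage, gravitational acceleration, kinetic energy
Checking the SI base units of each option:
  force (F = ma): kg·m/s²  ✗
  voltage (V = IR): kg·m²/(s³·A)  ✗
  gravitational acceleration (g = GM/r²): m/s²  ✗
  kinetic energy (E = ½mv²): kg·m²/s²  ✓ matches

Only kinetic energy has units kg·m²/s².

Answer: kinetic energy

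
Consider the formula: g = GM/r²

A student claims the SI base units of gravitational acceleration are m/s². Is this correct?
Units of each symbol in g = GM/r²:
  G (gravitational constant): m³/(kg·s²)
  M (mass): kg
  r (distance): m  → to the power 2 in the denominator, contributes 1/m²

Multiplying the contributions: [m³/(kg·s²)] · [kg] · [1/m²]
Adding exponents of each base unit: m: 1, s: -2
SI base units of gravitational acceleration: m/s²

The claimed units m/s² match the derived units, so the claim is correct.

Answer: Yes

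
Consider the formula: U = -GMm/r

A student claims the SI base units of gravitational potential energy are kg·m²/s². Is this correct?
Units of each symbol in U = -GMm/r:
  G (gravitational constant): m³/(kg·s²)
  M (mass): kg
  m (mass): kg
  r (distance): m  → in the denominator, contributes 1/m
  The minus sign does not affect the units.

Multiplying the contributions: [m³/(kg·s²)] · [kg] · [kg] · [1/m]
Adding exponents of each base unit: kg: 1, m: 2, s: -2
SI base units of gravitational potential energy: kg·m²/s²

The claimed units kg·m²/s² match the derived units, so the claim is correct.

Answer: Yes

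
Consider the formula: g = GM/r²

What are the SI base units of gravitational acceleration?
Units of each symbol in g = GM/r²:
  G (gravitational constant): m³/(kg·s²)
  M (mass): kg
  r (distance): m  → to the power 2 in the denominator, contributes 1/m²

Multiplying the contributions: [m³/(kg·s²)] · [kg] · [1/m²]
Adding exponents of each base unit: m: 1, s: -2
SI base units of gravitational acceleration: m/s²

Answer: m/s²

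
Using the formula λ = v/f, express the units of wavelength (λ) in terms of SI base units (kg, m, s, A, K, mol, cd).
Units of each symbol in λ = v/f:
  v (wave speed): m/s
  f (frequency): 1/s  → in the denominator, contributes s

Multiplying the contributions: [m/s] · [s]
Adding exponents of each base unit: m: 1
SI base units of wavelength: m

Answer: m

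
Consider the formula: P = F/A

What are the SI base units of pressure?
Units of each symbol in P = F/A:
  F (force): kg·m/s²
  A (area): m²  → in the denominator, contributes 1/m²

Multiplying the contributions: [kg·m/s²] · [1/m²]
Adding exponents of each base unit: kg: 1, m: -1, s: -2
SI base units of pressure: kg/(m·s²)

Answer: kg/(m·s²)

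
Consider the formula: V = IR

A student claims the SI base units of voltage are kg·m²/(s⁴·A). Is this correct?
Units of each symbol in V = IR:
  I (current): A
  R (resistance, in ohms): kg·m²/(s³·A²)

Multiplying the contributions: [A] · [kg·m²/(s³·A²)]
Adding exponents of each base unit: kg: 1, m: 2, s: -3, A: -1
SI base units of voltage: kg·m²/(s³·A)

The claimed units kg·m²/(s⁴·A) (exponents kg: 1, m: 2, s: -4, A: -1) do not match the derived units kg·m²/(s³·A) (exponents kg: 1, m: 2, s: -3, A: -1), so the claim is incorrect.

Answer: No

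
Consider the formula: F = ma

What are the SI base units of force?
Units of each symbol in F = ma:
  m (mass): kg
  a (acceleration): m/s²

Multiplying the contributions: [kg] · [m/s²]
Adding exponents of each base unit: kg: 1, m: 1, s: -2
SI base units of force: kg·m/s²

Answer: kg·m/s²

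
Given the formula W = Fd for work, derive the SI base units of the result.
Units of each symbol in W = Fd:
  F (force): kg·m/s²
  d (displacement): m

Multiplying the contributions: [kg·m/s²] · [m]
Adding exponents of each base unit: kg: 1, m: 2, s: -2
SI base units of work: kg·m²/s²

Answer: kg·m²/s²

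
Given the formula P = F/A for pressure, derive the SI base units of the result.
Units of each symbol in P = F/A:
  F (force): kg·m/s²
  A (area): m²  → in the denominator, contributes 1/m²

Multiplying the contributions: [kg·m/s²] · [1/m²]
Adding exponents of each base unit: kg: 1, m: -1, s: -2
SI base units of pressure: kg/(m·s²)

Answer: kg/(m·s²)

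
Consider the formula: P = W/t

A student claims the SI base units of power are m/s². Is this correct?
Units of each symbol in P = W/t:
  W (work): kg·m²/s²
  t (time): s  → in the denominator, contributes 1/s

Multiplying the contributions: [kg·m²/s²] · [1/s]
Adding exponents of each base unit: kg: 1, m: 2, s: -3
SI base units of power: kg·m²/s³

The claimed units m/s² (exponents m: 1, s: -2) do not match the derived units kg·m²/s³ (exponents kg: 1, m: 2, s: -3), so the claim is incorrect.

Answer: No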